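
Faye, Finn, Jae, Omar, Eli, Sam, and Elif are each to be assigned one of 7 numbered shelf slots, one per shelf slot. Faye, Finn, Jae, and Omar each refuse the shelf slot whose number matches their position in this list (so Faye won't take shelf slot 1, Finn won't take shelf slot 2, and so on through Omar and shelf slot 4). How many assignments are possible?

Let Aᵢ (for 1 ≤ i ≤ 4) be the placements that put person i in their forbidden shelf slot. Any j of these fix j positions, leaving (7−j)! ways to fill the rest, and there are C(4,j) ways to pick which j.
By inclusion–exclusion, the number of valid placements is Σ_{j=0}^{4} (−1)^j C(4,j)·(7−j)!.
Computing: 5040 − 2880 + 720 − 96 + 6 = 2790.

2790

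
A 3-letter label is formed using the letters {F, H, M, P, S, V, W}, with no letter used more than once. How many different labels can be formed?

This is a permutation of 3 out of 7: P(7,3) = 7!/4!.
7 × 6 × 5 = 210.

210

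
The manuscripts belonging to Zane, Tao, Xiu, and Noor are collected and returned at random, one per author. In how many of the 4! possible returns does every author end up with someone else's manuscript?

9

This is the derangement count D_4: permutations of 4 items with no fixed point.
By inclusion–exclusion this is Σ_{j=0}^{4} (−1)^j C(4,j)·(4−j)!.
Computing: 24 − 24 + 12 − 4 + 1 = 9.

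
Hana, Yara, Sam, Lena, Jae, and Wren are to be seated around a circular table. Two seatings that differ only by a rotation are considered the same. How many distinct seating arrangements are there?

Seat Hana anywhere (absorbing the rotational symmetry), then permute the other 5: (5)! = 120.

120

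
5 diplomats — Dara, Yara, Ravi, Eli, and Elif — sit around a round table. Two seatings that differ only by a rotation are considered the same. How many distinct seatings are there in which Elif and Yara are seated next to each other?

Glue Elif and Yara into a block (2 internal orders). Seating 4 units around a circle gives (3)! arrangements.
So 2 × (3)! = 2 × 6 = 12.

12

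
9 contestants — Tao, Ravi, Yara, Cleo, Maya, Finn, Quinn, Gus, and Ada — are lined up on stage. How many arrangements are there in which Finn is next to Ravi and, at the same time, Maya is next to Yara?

Treat {Finn,Ravi} as one block (2 orders) and {Maya,Yara} as another (2 orders).
That leaves 7 units to arrange: 2 × 2 × 7! = 4 × 5040 = 20160.

20160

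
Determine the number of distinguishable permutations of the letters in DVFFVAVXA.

15120

DVFFVAVXA has 9 letters with A appearing twice, F appearing twice, and V appearing 3 times.
So there are 9! / (3!·2!·2!) = 15120 distinguishable arrangements.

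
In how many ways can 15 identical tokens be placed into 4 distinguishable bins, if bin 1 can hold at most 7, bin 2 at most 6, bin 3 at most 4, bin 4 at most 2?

Ignoring the caps, the number of non-negative solutions to x_1+…+x_4 = 15 is C(18,3) = 816.
Subtract solutions that violate a single cap (substitute x_i' = x_i − (cap_i+1)): x_1 ≥ 8 gives C(10,3) = 120; x_2 ≥ 7 gives C(11,3) = 165; x_3 ≥ 5 gives C(13,3) = 286; x_4 ≥ 3 gives C(15,3) = 455. Together 1026.
Add back pairs where two caps are both exceeded: 1 + 10 + 35 + 20 + 56 + 120 = 242.
Subtract triples: 0 + 0 + 0 + 1 = 1.
By inclusion–exclusion the count is 816 − 1026 + 242 − 1 = 31.

31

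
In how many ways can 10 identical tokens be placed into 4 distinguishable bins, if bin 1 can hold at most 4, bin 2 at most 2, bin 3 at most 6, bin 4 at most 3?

41

Ignoring the caps, the number of non-negative solutions to x_1+…+x_4 = 10 is C(13,3) = 286.
Subtract solutions that violate a single cap (substitute x_i' = x_i − (cap_i+1)): x_1 ≥ 5 gives C(8,3) = 56; x_2 ≥ 3 gives C(10,3) = 120; x_3 ≥ 7 gives C(6,3) = 20; x_4 ≥ 4 gives C(9,3) = 84. Together 280.
Add back pairs where two caps are both exceeded: 10 + 0 + 4 + 1 + 20 + 0 = 35.
By inclusion–exclusion the count is 286 − 280 + 35 = 41.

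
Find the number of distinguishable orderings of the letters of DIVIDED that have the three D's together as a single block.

60

Treat the 3 copies of D as a single block. The multiset to arrange is then {DDD, E, I, I, V}, 5 items in all.
That gives (5)!/(2!) = 60 arrangements.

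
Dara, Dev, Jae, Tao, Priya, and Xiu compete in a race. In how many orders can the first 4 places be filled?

360

There are 6 choices for 1st place, 5 for 2nd, and so on down to 3 for position 4.
That gives 6 × 5 × 4 × 3 = 360.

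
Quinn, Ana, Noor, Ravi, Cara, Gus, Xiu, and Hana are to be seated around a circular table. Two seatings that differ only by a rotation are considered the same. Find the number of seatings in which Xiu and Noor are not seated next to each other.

3600

Without the restriction there are (7)! = 5040 seatings.
Those with Xiu next to Noor: fuse the pair into one unit and seat 7 units around a circle — 2·(6)! = 1440.
Subtracting, 5040 − 1440 = 3600.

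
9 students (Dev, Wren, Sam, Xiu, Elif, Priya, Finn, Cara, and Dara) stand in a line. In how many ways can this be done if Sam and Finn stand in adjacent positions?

Treat {Sam, Finn} as a single unit. There are 8 units to order, and the pair itself can be ordered 2 ways.
So the count is 2·(8)! = 80640.

80640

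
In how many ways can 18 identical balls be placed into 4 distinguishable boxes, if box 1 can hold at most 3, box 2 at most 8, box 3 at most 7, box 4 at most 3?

20

By stars and bars, unrestricted non-negative solutions to x_1+…+x_4 = 18 number C(18+3,3) = 1330.
Subtract solutions that violate a single cap (substitute x_i' = x_i − (cap_i+1)): x_1 ≥ 4 gives C(17,3) = 680; x_2 ≥ 9 gives C(12,3) = 220; x_3 ≥ 8 gives C(13,3) = 286; x_4 ≥ 4 gives C(17,3) = 680. Together 1866.
Add back pairs where two caps are both exceeded: 56 + 84 + 286 + 4 + 56 + 84 = 570.
Subtract triples: 0 + 4 + 10 + 0 = 14.
By inclusion–exclusion the count is 1330 − 1866 + 570 − 14 = 20.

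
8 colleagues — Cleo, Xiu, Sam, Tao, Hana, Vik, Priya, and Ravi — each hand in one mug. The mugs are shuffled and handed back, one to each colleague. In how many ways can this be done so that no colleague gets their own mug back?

Let Aᵢ be the assignments in which colleague i gets their own mug. We want the size of the complement of A₁∪…∪A_8.
By inclusion–exclusion this is Σ_{j=0}^{8} (−1)^j C(8,j)·(8−j)!.
Computing: 40320 − 40320 + 20160 − 6720 + 1680 − 336 + 56 − 8 + 1 = 14833.

14833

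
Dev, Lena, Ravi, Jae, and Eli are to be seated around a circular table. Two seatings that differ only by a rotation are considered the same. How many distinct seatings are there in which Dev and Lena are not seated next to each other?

12

Without the restriction there are (4)! = 24 seatings.
Seatings with Dev beside Lena: treat them as a block with 2 internal orders, giving 2 × (3)! = 12.
Subtracting, 24 − 12 = 12.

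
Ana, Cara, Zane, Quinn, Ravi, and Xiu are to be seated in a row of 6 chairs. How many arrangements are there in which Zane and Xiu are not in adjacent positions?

480

There are 6! = 720 arrangements in all. If Zane and Xiu are adjacent, merging them into one block gives 2·(5)! = 240 arrangements.
So 720 − 240 = 480 arrangements keep them apart.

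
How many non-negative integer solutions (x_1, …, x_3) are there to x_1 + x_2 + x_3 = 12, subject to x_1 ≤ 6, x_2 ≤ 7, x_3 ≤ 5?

Without the upper bounds there are C(14,2) = 91 ways to split 12 among 3 variables.
Subtract solutions that violate a single cap (substitute x_i' = x_i − (cap_i+1)): x_1 ≥ 7 gives C(7,2) = 21; x_2 ≥ 8 gives C(6,2) = 15; x_3 ≥ 6 gives C(8,2) = 28. Together 64.
No two caps can be exceeded simultaneously, so the pair terms are all 0.
By inclusion–exclusion the count is 91 − 64 + 0 = 27.

27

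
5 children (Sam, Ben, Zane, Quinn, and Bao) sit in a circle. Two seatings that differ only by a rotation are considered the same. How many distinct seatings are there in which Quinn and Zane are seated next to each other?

Glue Quinn and Zane into a block (2 internal orders). Seating 4 units around a circle gives (3)! arrangements.
So 2 × (3)! = 2 × 6 = 12.

12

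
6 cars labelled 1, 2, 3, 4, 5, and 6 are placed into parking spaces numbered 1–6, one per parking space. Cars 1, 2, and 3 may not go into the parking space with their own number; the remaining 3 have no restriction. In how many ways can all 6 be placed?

426

Let Aᵢ (for i ∈ {1, 2, 3}) be the placements that put car i in its forbidden parking space. Any j of these fix j positions, leaving (6−j)! ways to fill the rest, and there are C(3,j) ways to pick which j.
By inclusion–exclusion, the number of valid placements is Σ_{j=0}^{3} (−1)^j C(3,j)·(6−j)!.
Computing: 720 − 360 + 72 − 6 = 426.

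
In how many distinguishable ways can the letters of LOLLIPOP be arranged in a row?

LOLLIPOP has 8 letters with L appearing 3 times, O appearing twice, and P appearing twice.
So there are 8! / (3!·2!·2!) = 1680 distinguishable arrangements.

1680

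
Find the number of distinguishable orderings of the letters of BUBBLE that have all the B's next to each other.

Treat the 3 copies of B as a single block. The multiset to arrange is then {BBB, E, L, U}, 4 items in all.
All 4 items are distinct, so there are (4)! = 24 arrangements.

24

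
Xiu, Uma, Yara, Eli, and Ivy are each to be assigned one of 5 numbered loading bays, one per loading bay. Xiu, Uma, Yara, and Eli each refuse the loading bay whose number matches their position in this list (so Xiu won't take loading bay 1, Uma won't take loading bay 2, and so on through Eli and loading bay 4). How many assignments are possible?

53

Let Aᵢ (for 1 ≤ i ≤ 4) be the placements that put person i in their forbidden loading bay. Any j of these fix j positions, leaving (5−j)! ways to fill the rest, and there are C(4,j) ways to pick which j.
By inclusion–exclusion, the number of valid placements is Σ_{j=0}^{4} (−1)^j C(4,j)·(5−j)!.
Computing: 120 − 96 + 36 − 8 + 1 = 53.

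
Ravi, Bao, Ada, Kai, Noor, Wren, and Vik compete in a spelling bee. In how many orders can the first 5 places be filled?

There are 7 choices for 1st place, 6 for 2nd, and so on down to 3 for position 5.
That gives 7 × 6 × 5 × 4 × 3 = 2520.

2520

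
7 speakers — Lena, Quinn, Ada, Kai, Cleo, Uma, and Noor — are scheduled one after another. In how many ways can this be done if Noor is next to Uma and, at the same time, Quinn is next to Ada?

Treat {Noor,Uma} as one block (2 orders) and {Quinn,Ada} as another (2 orders).
That leaves 5 units to arrange: 2 × 2 × 5! = 4 × 120 = 480.

480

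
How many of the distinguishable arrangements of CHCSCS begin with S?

Fix S in the first position and arrange the remaining 5 letters.
Those 5 letters have C appearing 3 times, giving (5)!/(3!) = 20.

20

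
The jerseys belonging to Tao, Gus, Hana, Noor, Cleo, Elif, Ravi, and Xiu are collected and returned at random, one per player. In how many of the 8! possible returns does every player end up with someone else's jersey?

14833

Count assignments avoiding every fixed point. For any j of the 8 players fixed to their old jersey, the other 8−j can be arranged in (8−j)! ways.
By inclusion–exclusion this is Σ_{j=0}^{8} (−1)^j C(8,j)·(8−j)!.
Computing: 40320 − 40320 + 20160 − 6720 + 1680 − 336 + 56 − 8 + 1 = 14833.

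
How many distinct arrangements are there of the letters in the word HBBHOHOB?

560

HBBHOHOB has 8 letters with B appearing 3 times, H appearing 3 times, and O appearing twice.
The number of distinct arrangements is 8!/(3!·3!·2!) = 40320/72 = 560.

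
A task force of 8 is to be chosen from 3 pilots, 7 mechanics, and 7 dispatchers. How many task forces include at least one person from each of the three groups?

With no constraint there are C(17,8) = 24310 possible selections.
Subtract selections that omit an entire group: no pilots → C(14,8) = 3003; no mechanics → C(10,8) = 45; no dispatchers → C(10,8) = 45.
Add back selections omitting two groups (i.e. drawn from a single group): C(3,8) + C(7,8) + C(7,8) = 0.
By inclusion–exclusion: 24310 − 3093 + 0 = 21217.

21217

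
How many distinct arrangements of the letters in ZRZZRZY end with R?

Fix R in the last position and arrange the remaining 6 letters.
Those 6 letters have Z appearing 4 times, giving (6)!/(4!) = 30.

30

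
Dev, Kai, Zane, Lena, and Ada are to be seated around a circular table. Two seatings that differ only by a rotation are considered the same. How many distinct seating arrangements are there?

Around a circle, 5 distinct people have 5!/5 = (4)! = 24 rotationally distinct seatings.

24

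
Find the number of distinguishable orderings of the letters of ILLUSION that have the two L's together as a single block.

2520

Treat the 2 copies of L as a single block. The multiset to arrange is then {LL, I, I, N, O, S, U}, 7 items in all.
That gives (7)!/(2!) = 2520 arrangements.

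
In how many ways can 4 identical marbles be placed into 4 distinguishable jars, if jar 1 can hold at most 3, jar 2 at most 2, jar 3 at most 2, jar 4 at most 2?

22

By stars and bars, unrestricted non-negative solutions to x_1+…+x_4 = 4 number C(4+3,3) = 35.
Subtract solutions that violate a single cap (substitute x_i' = x_i − (cap_i+1)): x_1 ≥ 4 gives C(3,3) = 1; x_2 ≥ 3 gives C(4,3) = 4; x_3 ≥ 3 gives C(4,3) = 4; x_4 ≥ 3 gives C(4,3) = 4. Together 13.
No two caps can be exceeded simultaneously, so the pair terms are all 0.
By inclusion–exclusion the count is 35 − 13 + 0 = 22.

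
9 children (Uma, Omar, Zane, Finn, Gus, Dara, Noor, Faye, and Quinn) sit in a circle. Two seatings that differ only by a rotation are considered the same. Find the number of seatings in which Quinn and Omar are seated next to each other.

10080

Treat {Quinn, Omar} as one unit (2 internal orders) and seat the resulting 8 units around the table: (7)! circular arrangements.
So 2 × (7)! = 2 × 5040 = 10080.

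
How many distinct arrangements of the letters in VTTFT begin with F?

With the first slot taken by F, it remains to arrange the other 4 letters (VTTT).
Those 4 letters have T appearing 3 times, giving (4)!/(3!) = 4.

4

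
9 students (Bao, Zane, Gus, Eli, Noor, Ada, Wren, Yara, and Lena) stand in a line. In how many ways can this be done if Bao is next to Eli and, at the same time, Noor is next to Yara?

20160

Treat {Bao,Eli} as one block (2 orders) and {Noor,Yara} as another (2 orders).
That leaves 7 units to arrange: 2 × 2 × 7! = 4 × 5040 = 20160.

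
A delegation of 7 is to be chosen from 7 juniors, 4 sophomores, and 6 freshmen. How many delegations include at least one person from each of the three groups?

17283

Total 7-person selections from all 17: C(17,7) = 19448.
Subtract selections that omit an entire group: no juniors → C(10,7) = 120; no sophomores → C(13,7) = 1716; no freshmen → C(11,7) = 330.
Add back selections omitting two groups (i.e. drawn from a single group): C(7,7) + C(4,7) + C(6,7) = 1.
By inclusion–exclusion: 19448 − 2166 + 1 = 17283.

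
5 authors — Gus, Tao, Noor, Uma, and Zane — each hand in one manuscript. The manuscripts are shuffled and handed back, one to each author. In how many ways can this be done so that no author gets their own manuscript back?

44

This is the derangement count D_5: permutations of 5 items with no fixed point.
By inclusion–exclusion this is Σ_{j=0}^{5} (−1)^j C(5,j)·(5−j)!.
Computing: 120 − 120 + 60 − 20 + 5 − 1 = 44.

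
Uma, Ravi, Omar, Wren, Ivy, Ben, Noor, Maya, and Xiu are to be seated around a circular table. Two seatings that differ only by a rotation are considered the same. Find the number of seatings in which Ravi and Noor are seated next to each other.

10080

Treat {Ravi, Noor} as one unit (2 internal orders) and seat the resulting 8 units around the table: (7)! circular arrangements.
So 2 × (7)! = 2 × 5040 = 10080.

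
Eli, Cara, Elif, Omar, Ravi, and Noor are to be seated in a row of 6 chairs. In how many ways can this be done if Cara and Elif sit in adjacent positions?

Glue Cara and Elif into one block (2 internal orders), leaving 5 units to arrange in a row.
That gives 2 × 5! = 2 × 120 = 240.

240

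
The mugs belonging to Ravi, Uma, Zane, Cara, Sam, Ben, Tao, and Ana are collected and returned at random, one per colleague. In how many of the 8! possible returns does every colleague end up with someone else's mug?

Let Aᵢ be the assignments in which colleague i gets their own mug. We want the size of the complement of A₁∪…∪A_8.
By inclusion–exclusion this is Σ_{j=0}^{8} (−1)^j C(8,j)·(8−j)!.
Computing: 40320 − 40320 + 20160 − 6720 + 1680 − 336 + 56 − 8 + 1 = 14833.

14833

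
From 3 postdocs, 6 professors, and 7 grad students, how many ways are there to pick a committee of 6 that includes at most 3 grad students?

6552

Split by how many grad students are chosen (0 through 3).
Sum: C(7,0)·C(9,6) + C(7,1)·C(9,5) + C(7,2)·C(9,4) + C(7,3)·C(9,3) = 84 + 882 + 2646 + 2940 = 6552.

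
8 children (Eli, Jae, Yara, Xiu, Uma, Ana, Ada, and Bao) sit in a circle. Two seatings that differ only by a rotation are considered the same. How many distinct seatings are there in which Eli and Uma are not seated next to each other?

3600

Without the restriction there are (7)! = 5040 seatings.
Seatings with Eli beside Uma: treat them as a block with 2 internal orders, giving 2 × (6)! = 1440.
Subtracting, 5040 − 1440 = 3600.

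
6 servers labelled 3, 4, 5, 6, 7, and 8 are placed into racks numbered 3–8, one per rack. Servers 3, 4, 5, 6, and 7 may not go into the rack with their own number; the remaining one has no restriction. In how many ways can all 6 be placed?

Let Aᵢ (for 3 ≤ i ≤ 7) be the placements that put server i in its forbidden rack. Any j of these fix j positions, leaving (6−j)! ways to fill the rest, and there are C(5,j) ways to pick which j.
By inclusion–exclusion, the number of valid placements is Σ_{j=0}^{5} (−1)^j C(5,j)·(6−j)!.
Computing: 720 − 600 + 240 − 60 + 10 − 1 = 309.

309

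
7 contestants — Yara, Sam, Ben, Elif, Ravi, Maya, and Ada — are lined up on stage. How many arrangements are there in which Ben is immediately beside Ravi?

1440

Glue Ben and Ravi into one block (2 internal orders), leaving 6 units to arrange in a row.
So the count is 2·(6)! = 1440.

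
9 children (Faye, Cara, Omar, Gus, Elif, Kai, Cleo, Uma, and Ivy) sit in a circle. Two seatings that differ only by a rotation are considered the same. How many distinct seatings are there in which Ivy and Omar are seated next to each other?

Glue Ivy and Omar into a block (2 internal orders). Seating 8 units around a circle gives (7)! arrangements.
So 2 × (7)! = 2 × 5040 = 10080.

10080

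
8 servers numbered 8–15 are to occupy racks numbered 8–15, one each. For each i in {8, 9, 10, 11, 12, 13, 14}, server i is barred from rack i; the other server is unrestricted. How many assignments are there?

Let Aᵢ (for 8 ≤ i ≤ 14) be the placements that put server i in its forbidden rack. Any j of these fix j positions, leaving (8−j)! ways to fill the rest, and there are C(7,j) ways to pick which j.
By inclusion–exclusion, the number of valid placements is Σ_{j=0}^{7} (−1)^j C(7,j)·(8−j)!.
Computing: 40320 − 35280 + 15120 − 4200 + 840 − 126 + 14 − 1 = 16687.

16687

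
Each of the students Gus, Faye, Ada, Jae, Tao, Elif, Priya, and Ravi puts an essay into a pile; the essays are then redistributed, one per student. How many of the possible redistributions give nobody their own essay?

14833

Count assignments avoiding every fixed point. For any j of the 8 students fixed to their own essay, the other 8−j can be arranged in (8−j)! ways.
By inclusion–exclusion this is Σ_{j=0}^{8} (−1)^j C(8,j)·(8−j)!.
Computing: 40320 − 40320 + 20160 − 6720 + 1680 − 336 + 56 − 8 + 1 = 14833.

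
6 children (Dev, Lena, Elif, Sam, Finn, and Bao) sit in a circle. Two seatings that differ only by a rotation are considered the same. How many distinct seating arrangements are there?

Around a circle, 6 distinct people have 6!/6 = (5)! = 120 rotationally distinct seatings.

120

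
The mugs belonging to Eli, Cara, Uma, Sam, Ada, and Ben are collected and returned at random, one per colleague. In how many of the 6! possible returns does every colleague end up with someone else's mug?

265

Count assignments avoiding every fixed point. For any j of the 6 colleagues fixed to their own mug, the other 6−j can be arranged in (6−j)! ways.
By inclusion–exclusion this is Σ_{j=0}^{6} (−1)^j C(6,j)·(6−j)!.
Computing: 720 − 720 + 360 − 120 + 30 − 6 + 1 = 265.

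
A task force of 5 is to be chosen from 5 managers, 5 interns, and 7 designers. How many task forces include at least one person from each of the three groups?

4375

With no constraint there are C(17,5) = 6188 possible selections.
Subtract selections that omit an entire group: no managers → C(12,5) = 792; no interns → C(12,5) = 792; no designers → C(10,5) = 252.
Add back selections omitting two groups (i.e. drawn from a single group): C(5,5) + C(5,5) + C(7,5) = 23.
By inclusion–exclusion: 6188 − 1836 + 23 = 4375.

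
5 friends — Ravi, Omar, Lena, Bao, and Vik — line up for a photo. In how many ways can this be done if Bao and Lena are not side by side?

72

There are 5! = 120 arrangements in all. If Bao and Lena are adjacent, merging them into one block gives 2·(4)! = 48 arrangements.
Complementary counting: 120 − 48 = 72.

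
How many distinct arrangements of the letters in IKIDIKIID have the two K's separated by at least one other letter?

Total arrangements of IKIDIKIID: 9!/(5!·2!·2!) = 756.
Arrangements with the K's together: treat KK as one letter, giving (8)!/(5!·2!) = 168.
Hence 756 − 168 = 588.

588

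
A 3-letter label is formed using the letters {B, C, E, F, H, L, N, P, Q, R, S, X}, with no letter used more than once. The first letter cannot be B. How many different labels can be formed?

1210

The first letter has 12−1 = 11 choices (anything except B).
The remaining 2 letters are filled from the other 11 symbols without repetition: 11 × 10 = 110.
Total: 11 × 110 = 1210.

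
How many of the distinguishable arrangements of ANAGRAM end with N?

120

Fix N in the last position and arrange the remaining 6 letters.
Those 6 letters have A appearing 3 times, giving (6)!/(3!) = 120.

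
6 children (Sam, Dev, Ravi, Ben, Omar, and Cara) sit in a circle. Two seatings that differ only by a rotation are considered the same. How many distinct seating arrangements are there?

Fix one person's seat to break rotational symmetry; the remaining 5 people can be arranged in (5)! = 120 ways.

120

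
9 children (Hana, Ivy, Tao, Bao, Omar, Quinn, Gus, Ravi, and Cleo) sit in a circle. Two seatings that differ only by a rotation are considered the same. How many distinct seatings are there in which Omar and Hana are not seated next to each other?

Without the restriction there are (8)! = 40320 seatings.
Those with Omar next to Hana: fuse the pair into one unit and seat 8 units around a circle — 2·(7)! = 10080.
Subtracting, 40320 − 10080 = 30240.

30240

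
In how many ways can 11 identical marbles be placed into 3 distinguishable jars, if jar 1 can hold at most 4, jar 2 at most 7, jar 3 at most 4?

Without the upper bounds there are C(13,2) = 78 ways to split 11 among 3 jars.
Subtract solutions that violate a single cap (substitute x_i' = x_i − (cap_i+1)): x_1 ≥ 5 gives C(8,2) = 28; x_2 ≥ 8 gives C(5,2) = 10; x_3 ≥ 5 gives C(8,2) = 28. Together 66.
Add back pairs where two caps are both exceeded: 0 + 3 + 0 = 3.
By inclusion–exclusion the count is 78 − 66 + 3 = 15.

15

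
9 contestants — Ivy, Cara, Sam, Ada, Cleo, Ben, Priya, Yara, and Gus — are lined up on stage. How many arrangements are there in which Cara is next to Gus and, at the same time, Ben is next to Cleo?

20160

Treat {Cara,Gus} as one block (2 orders) and {Ben,Cleo} as another (2 orders).
That leaves 7 units to arrange: 2 × 2 × 7! = 4 × 5040 = 20160.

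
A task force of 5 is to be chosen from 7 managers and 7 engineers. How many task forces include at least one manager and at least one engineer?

Total 5-person selections from all 14: C(14,5) = 2002.
Selections missing a whole group: no managers → C(7,5) = 21; no engineers → C(7,5) = 21.
Both groups omitted at once is impossible, so 2002 − 42 = 1960.

1960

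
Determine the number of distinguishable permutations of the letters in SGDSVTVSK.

The 9 letters of SGDSVTVSK have repeats: S appearing 3 times and V appearing twice.
Dividing 9! = 362880 by 3!·2! = 12 for the repeated letters gives 30240.

30240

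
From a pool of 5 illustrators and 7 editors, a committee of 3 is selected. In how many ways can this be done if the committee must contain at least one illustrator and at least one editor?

175

Unrestricted: C(12,3) = 220 ways to pick any 3 of the 12.
Selections missing a whole group: no illustrators → C(7,3) = 35; no editors → C(5,3) = 10.
Both groups omitted at once is impossible, so 220 − 45 = 175.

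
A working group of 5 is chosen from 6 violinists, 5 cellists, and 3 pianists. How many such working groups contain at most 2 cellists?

Split by how many cellists are chosen (0 through 2).
Sum: C(5,0)·C(9,5) + C(5,1)·C(9,4) + C(5,2)·C(9,3) = 126 + 630 + 840 = 1596.

1596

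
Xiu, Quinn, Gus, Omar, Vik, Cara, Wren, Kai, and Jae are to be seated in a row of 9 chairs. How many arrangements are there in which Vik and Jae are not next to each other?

There are 9! = 362880 arrangements in all. If Vik and Jae are adjacent, merging them into one block gives 2·(8)! = 80640 arrangements.
Complementary counting: 362880 − 80640 = 282240.

282240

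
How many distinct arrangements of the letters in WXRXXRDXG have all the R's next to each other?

1680

Treat the 2 copies of R as a single block. The multiset to arrange is then {RR, D, G, W, X, X, X, X}, 8 items in all.
That gives (8)!/(4!) = 1680 arrangements.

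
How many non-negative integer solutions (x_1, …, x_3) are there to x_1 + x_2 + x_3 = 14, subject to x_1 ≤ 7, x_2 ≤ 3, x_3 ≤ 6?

By stars and bars, unrestricted non-negative solutions to x_1+…+x_3 = 14 number C(14+2,2) = 120.
Subtract solutions that violate a single cap (substitute x_i' = x_i − (cap_i+1)): x_1 ≥ 8 gives C(8,2) = 28; x_2 ≥ 4 gives C(12,2) = 66; x_3 ≥ 7 gives C(9,2) = 36. Together 130.
Add back pairs where two caps are both exceeded: 6 + 0 + 10 = 16.
By inclusion–exclusion the count is 120 − 130 + 16 = 6.

6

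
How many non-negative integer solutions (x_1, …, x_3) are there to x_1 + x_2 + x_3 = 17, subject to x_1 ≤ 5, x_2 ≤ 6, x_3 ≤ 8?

6

Ignoring the caps, the number of non-negative solutions to x_1+…+x_3 = 17 is C(19,2) = 171.
Subtract solutions that violate a single cap (substitute x_i' = x_i − (cap_i+1)): x_1 ≥ 6 gives C(13,2) = 78; x_2 ≥ 7 gives C(12,2) = 66; x_3 ≥ 9 gives C(10,2) = 45. Together 189.
Add back pairs where two caps are both exceeded: 15 + 6 + 3 = 24.
By inclusion–exclusion the count is 171 − 189 + 24 = 6.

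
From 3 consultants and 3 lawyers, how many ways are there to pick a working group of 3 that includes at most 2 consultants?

19

Split by how many consultants are chosen (0 through 2).
Sum: C(3,0)·C(3,3) + C(3,1)·C(3,2) + C(3,2)·C(3,1) = 1 + 9 + 9 = 19.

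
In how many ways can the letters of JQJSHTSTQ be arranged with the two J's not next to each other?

There are 9!/(2!·2!·2!·2!) = 22680 arrangements of JQJSHTSTQ in total.
If the two J's are adjacent, glue them into one block, leaving 8 items to arrange: (8)!/(2!·2!·2!) = 5040 ways.
Subtracting, 22680 − 5040 = 17640 arrangements keep the J's apart.

17640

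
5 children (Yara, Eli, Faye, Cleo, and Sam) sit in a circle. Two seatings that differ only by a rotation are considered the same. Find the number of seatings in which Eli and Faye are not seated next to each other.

All circular seatings of 5 people number (4)! = 24.
Seatings with Eli beside Faye: treat them as a block with 2 internal orders, giving 2 × (3)! = 12.
Subtracting, 24 − 12 = 12.

12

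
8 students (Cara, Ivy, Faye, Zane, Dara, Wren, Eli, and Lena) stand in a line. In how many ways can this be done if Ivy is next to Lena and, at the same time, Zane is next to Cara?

Treat {Ivy,Lena} as one block (2 orders) and {Zane,Cara} as another (2 orders).
That leaves 6 units to arrange: 2 × 2 × 6! = 4 × 720 = 2880.

2880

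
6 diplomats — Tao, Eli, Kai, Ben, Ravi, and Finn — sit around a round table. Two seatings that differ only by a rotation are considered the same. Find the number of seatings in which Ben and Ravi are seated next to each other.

48

Treat {Ben, Ravi} as one unit (2 internal orders) and seat the resulting 5 units around the table: (4)! circular arrangements.
So 2 × (4)! = 2 × 24 = 48.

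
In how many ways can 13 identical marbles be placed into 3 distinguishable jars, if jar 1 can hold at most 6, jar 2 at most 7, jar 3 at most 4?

15

By stars and bars, unrestricted non-negative solutions to x_1+…+x_3 = 13 number C(13+2,2) = 105.
Subtract solutions that violate a single cap (substitute x_i' = x_i − (cap_i+1)): x_1 ≥ 7 gives C(8,2) = 28; x_2 ≥ 8 gives C(7,2) = 21; x_3 ≥ 5 gives C(10,2) = 45. Together 94.
Add back pairs where two caps are both exceeded: 0 + 3 + 1 = 4.
By inclusion–exclusion the count is 105 − 94 + 4 = 15.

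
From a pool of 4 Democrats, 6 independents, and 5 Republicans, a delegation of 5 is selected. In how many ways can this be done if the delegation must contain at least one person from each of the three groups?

2170

Unrestricted: C(15,5) = 3003 ways to pick any 5 of the 15.
Selections missing a whole group: no Democrats → C(11,5) = 462; no independents → C(9,5) = 126; no Republicans → C(10,5) = 252.
Add back selections omitting two groups (i.e. drawn from a single group): C(4,5) + C(6,5) + C(5,5) = 7.
By inclusion–exclusion: 3003 − 840 + 7 = 2170.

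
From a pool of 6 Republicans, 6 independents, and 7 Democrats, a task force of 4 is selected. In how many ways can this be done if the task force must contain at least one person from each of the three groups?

2016

With no constraint there are C(19,4) = 3876 possible selections.
Selections missing a whole group: no Republicans → C(13,4) = 715; no independents → C(13,4) = 715; no Democrats → C(12,4) = 495.
Add back selections omitting two groups (i.e. drawn from a single group): C(6,4) + C(6,4) + C(7,4) = 65.
By inclusion–exclusion: 3876 − 1925 + 65 = 2016.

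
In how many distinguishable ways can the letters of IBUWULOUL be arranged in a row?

30240

IBUWULOUL has 9 letters with L appearing twice and U appearing 3 times.
So there are 9! / (3!·2!) = 30240 distinguishable arrangements.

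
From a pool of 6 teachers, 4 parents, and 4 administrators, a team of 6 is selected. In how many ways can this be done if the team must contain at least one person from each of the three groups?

2556

Unrestricted: C(14,6) = 3003 ways to pick any 6 of the 14.
Subtract selections that omit an entire group: no teachers → C(8,6) = 28; no parents → C(10,6) = 210; no administrators → C(10,6) = 210.
Add back selections omitting two groups (i.e. drawn from a single group): C(6,6) + C(4,6) + C(4,6) = 1.
By inclusion–exclusion: 3003 − 448 + 1 = 2556.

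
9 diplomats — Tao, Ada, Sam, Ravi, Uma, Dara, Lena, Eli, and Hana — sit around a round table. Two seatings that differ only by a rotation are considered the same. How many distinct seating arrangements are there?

40320

Seat Tao anywhere (absorbing the rotational symmetry), then permute the other 8: (8)! = 40320.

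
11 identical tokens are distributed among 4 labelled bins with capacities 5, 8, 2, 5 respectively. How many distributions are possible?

97

Without the upper bounds there are C(14,3) = 364 ways to split 11 among 4 bins.
Subtract solutions that violate a single cap (substitute x_i' = x_i − (cap_i+1)): x_1 ≥ 6 gives C(8,3) = 56; x_2 ≥ 9 gives C(5,3) = 10; x_3 ≥ 3 gives C(11,3) = 165; x_4 ≥ 6 gives C(8,3) = 56. Together 287.
Add back pairs where two caps are both exceeded: 0 + 10 + 0 + 0 + 0 + 10 = 20.
By inclusion–exclusion the count is 364 − 287 + 20 = 97.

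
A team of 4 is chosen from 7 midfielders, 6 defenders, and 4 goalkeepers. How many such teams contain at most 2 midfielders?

1995

Split by how many midfielders are chosen (0 through 2).
Sum: C(7,0)·C(10,4) + C(7,1)·C(10,3) + C(7,2)·C(10,2) = 210 + 840 + 945 = 1995.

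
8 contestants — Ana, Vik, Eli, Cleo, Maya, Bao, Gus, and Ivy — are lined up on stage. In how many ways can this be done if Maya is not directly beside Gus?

There are 8! = 40320 arrangements in all. If Maya and Gus are adjacent, merging them into one block gives 2·(7)! = 10080 arrangements.
So 40320 − 10080 = 30240 arrangements keep them apart.

30240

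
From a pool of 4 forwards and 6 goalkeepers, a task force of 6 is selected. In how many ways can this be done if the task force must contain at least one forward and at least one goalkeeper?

With no constraint there are C(10,6) = 210 possible selections.
Subtract selections that omit an entire group: no forwards → C(6,6) = 1; no goalkeepers → C(4,6) = 0.
Both groups omitted at once is impossible, so 210 − 1 = 209.

209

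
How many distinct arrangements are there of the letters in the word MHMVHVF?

630

MHMVHVF has 7 letters with H appearing twice, M appearing twice, and V appearing twice.
Dividing 7! = 5040 by 2!·2!·2! = 8 for the repeated letters gives 630.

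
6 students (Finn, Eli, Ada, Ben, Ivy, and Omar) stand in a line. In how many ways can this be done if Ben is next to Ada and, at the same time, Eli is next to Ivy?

96

Treat {Ben,Ada} as one block (2 orders) and {Eli,Ivy} as another (2 orders).
That leaves 4 units to arrange: 2 × 2 × 4! = 4 × 24 = 96.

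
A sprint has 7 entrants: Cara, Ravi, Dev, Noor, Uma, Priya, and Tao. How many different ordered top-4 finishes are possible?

This is an ordered selection of 4 from 7: P(7,4).
That gives 7 × 6 × 5 × 4 = 840.

840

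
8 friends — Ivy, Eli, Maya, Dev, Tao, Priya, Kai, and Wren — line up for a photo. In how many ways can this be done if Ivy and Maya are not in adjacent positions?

30240

There are 8! = 40320 arrangements in all. If Ivy and Maya are adjacent, merging them into one block gives 2·(7)! = 10080 arrangements.
So 40320 − 10080 = 30240 arrangements keep them apart.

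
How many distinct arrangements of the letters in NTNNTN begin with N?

With the first slot taken by N, it remains to arrange the other 5 letters (TNNTN).
Those 5 letters have N appearing 3 times and T appearing twice, giving (5)!/(3!·2!) = 10.

10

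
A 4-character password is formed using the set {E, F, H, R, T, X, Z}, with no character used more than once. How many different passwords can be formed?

With no repetition, fill the 4 characters in order: 7 choices, then 6, down to 4.
That product is 7 × 6 × 5 × 4 = 840.

840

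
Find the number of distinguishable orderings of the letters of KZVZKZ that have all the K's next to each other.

Treat the 2 copies of K as a single block. The multiset to arrange is then {KK, V, Z, Z, Z}, 5 items in all.
That gives (5)!/(3!) = 20 arrangements.

20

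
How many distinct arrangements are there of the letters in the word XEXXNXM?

Letter multiplicities in XEXXNXM: E×1, M×1, N×1, X×4.
The number of distinct arrangements is 7!/(4!) = 5040/24 = 210.

210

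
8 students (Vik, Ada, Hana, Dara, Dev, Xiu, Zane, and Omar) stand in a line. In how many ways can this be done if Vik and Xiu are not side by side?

30240

There are 8! = 40320 arrangements in all. If Vik and Xiu are adjacent, merging them into one block gives 2·(7)! = 10080 arrangements.
So 40320 − 10080 = 30240 arrangements keep them apart.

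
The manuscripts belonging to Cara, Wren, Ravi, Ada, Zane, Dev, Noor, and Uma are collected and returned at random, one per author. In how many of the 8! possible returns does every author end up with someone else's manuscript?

Count assignments avoiding every fixed point. For any j of the 8 authors fixed to their own manuscript, the other 8−j can be arranged in (8−j)! ways.
By inclusion–exclusion this is Σ_{j=0}^{8} (−1)^j C(8,j)·(8−j)!.
Computing: 40320 − 40320 + 20160 − 6720 + 1680 − 336 + 56 − 8 + 1 = 14833.

14833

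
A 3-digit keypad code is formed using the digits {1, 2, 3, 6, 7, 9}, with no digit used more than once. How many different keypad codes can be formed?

Choose and order 3 of the 6 symbols: the first digit has 6 options, the next 5, then 4.
That product is 6 × 5 × 4 = 120.

120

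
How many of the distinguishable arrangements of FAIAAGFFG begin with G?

1120

Fix G in the first position and arrange the remaining 8 letters.
Those 8 letters have A appearing 3 times and F appearing 3 times, giving (8)!/(3!·3!) = 1120.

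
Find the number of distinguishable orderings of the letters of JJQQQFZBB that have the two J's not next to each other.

11760

Total arrangements of JJQQQFZBB: 9!/(3!·2!·2!) = 15120.
If the two J's are adjacent, glue them into one block, leaving 8 items to arrange: (8)!/(3!·2!) = 3360 ways.
Subtracting, 15120 − 3360 = 11760 arrangements keep the J's apart.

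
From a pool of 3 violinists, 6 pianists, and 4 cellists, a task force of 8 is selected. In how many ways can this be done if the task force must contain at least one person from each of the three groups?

With no constraint there are C(13,8) = 1287 possible selections.
Subtract selections that omit an entire group: no violinists → C(10,8) = 45; no pianists → C(7,8) = 0; no cellists → C(9,8) = 9.
Add back selections omitting two groups (i.e. drawn from a single group): C(3,8) + C(6,8) + C(4,8) = 0.
By inclusion–exclusion: 1287 − 54 + 0 = 1233.

1233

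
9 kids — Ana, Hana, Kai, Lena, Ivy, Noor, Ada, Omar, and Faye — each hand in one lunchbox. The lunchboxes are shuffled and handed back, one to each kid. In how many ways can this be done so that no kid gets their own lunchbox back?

Let Aᵢ be the assignments in which kid i gets their own lunchbox. We want the size of the complement of A₁∪…∪A_9.
By inclusion–exclusion this is Σ_{j=0}^{9} (−1)^j C(9,j)·(9−j)!.
Computing: 362880 − 362880 + 181440 − 60480 + 15120 − 3024 + 504 − 72 + 9 − 1 = 133496.

133496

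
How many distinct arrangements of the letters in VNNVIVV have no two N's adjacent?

75

Total arrangements of VNNVIVV: 7!/(4!·2!) = 105.
If the two N's are adjacent, glue them into one block, leaving 6 items to arrange: (6)!/(4!) = 30 ways.
Hence 105 − 30 = 75.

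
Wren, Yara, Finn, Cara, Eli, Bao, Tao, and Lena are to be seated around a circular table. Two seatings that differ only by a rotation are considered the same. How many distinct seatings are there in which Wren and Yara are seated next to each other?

Treat {Wren, Yara} as one unit (2 internal orders) and seat the resulting 7 units around the table: (6)! circular arrangements.
So 2 × (6)! = 2 × 720 = 1440.

1440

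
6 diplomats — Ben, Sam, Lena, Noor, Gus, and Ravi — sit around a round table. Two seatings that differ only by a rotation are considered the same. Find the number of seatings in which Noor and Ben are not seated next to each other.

Without the restriction there are (5)! = 120 seatings.
Seatings with Noor beside Ben: treat them as a block with 2 internal orders, giving 2 × (4)! = 48.
Subtracting, 120 − 48 = 72.

72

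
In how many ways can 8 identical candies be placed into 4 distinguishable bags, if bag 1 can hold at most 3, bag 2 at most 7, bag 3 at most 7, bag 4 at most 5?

118

Without the upper bounds there are C(11,3) = 165 ways to split 8 among 4 bags.
Subtract solutions that violate a single cap (substitute x_i' = x_i − (cap_i+1)): x_1 ≥ 4 gives C(7,3) = 35; x_2 ≥ 8 gives C(3,3) = 1; x_3 ≥ 8 gives C(3,3) = 1; x_4 ≥ 6 gives C(5,3) = 10. Together 47.
No two caps can be exceeded simultaneously, so the pair terms are all 0.
By inclusion–exclusion the count is 165 − 47 + 0 = 118.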